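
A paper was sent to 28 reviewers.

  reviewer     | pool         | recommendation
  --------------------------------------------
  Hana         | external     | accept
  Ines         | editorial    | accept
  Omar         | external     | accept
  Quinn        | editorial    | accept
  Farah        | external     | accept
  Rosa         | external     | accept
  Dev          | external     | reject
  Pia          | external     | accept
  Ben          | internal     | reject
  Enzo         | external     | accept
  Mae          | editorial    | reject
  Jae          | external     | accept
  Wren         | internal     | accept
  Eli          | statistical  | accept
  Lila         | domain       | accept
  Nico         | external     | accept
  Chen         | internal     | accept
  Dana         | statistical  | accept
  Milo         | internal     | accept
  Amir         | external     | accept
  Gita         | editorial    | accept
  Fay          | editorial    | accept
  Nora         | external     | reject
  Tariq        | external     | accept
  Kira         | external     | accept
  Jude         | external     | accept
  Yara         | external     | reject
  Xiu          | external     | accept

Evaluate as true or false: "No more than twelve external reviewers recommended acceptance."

'No more than twelve external reviewers recommended acceptance' holds iff |A ∩ B| ≤ 12.
|A| = 16, |A ∩ B| = 13, |A ∖ B| = 3.
|A ∩ B| = 13, so the statement is false.

False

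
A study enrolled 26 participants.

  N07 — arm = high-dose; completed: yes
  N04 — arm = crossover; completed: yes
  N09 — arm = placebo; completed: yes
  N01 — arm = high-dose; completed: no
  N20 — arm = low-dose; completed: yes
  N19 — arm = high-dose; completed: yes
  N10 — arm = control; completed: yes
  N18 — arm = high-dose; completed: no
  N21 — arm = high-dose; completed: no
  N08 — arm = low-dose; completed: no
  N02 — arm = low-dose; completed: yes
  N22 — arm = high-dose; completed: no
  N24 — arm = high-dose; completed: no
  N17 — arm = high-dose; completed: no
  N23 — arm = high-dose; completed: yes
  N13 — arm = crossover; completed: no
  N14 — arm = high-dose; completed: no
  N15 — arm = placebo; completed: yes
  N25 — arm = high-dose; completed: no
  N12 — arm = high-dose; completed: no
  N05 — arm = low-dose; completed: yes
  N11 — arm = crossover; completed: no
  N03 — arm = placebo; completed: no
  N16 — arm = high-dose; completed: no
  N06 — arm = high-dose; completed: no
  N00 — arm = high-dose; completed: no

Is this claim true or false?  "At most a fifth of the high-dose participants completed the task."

Truth condition: |A ∩ B| / |A| ≤ 1/5.
|A| = 15, |A ∩ B| = 3, |A ∖ B| = 12.
|A ∩ B|/|A| = 3/15, so the statement is true.

True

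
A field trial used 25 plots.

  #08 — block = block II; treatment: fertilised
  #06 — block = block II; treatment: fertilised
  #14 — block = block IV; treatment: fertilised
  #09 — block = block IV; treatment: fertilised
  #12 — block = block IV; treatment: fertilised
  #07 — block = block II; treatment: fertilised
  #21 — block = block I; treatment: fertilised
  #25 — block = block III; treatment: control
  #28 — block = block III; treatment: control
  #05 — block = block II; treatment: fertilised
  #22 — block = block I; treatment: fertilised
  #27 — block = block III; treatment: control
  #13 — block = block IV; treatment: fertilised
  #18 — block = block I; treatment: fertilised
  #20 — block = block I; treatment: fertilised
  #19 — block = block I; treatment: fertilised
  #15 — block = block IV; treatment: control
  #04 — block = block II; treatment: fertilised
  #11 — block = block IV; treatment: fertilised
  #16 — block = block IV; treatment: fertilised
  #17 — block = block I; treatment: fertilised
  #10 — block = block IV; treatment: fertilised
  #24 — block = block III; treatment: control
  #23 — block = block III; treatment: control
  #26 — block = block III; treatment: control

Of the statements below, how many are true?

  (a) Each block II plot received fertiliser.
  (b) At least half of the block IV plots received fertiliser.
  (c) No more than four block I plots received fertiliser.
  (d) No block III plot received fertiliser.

3

(a) block II: |A| = 5, |A ∩ B| = 5; needs A ⊆ B, i.e. every element of A is in B (|A ∖ B| = 0) — true.
(b) block IV: |A| = 8, |A ∩ B| = 7; needs |A ∩ B| ≥ |A ∖ B| — true.
(c) block I: |A| = 6, |A ∩ B| = 6; needs |A ∩ B| ≤ 4 — false.
(d) block III: |A| = 6, |A ∩ B| = 0; needs A ∩ B = ∅ (|A ∩ B| = 0) — true.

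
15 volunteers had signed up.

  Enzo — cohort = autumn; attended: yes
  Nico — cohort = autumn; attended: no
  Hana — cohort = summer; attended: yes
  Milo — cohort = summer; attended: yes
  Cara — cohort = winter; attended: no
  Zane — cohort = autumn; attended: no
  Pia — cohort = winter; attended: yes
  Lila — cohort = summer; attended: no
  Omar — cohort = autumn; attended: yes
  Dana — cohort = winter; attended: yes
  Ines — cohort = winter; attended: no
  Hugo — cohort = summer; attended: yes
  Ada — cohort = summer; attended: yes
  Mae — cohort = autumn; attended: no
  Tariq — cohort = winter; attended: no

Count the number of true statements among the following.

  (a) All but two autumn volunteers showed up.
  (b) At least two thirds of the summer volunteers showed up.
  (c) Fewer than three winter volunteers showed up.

(a) autumn: |A| = 5, |A ∩ B| = 2; needs |A ∖ B| = 2 — false.
(b) summer: |A| = 5, |A ∩ B| = 4; needs |A ∩ B| / |A| ≥ 2/3 — true.
(c) winter: |A| = 5, |A ∩ B| = 2; needs |A ∩ B| < 3 — true.

2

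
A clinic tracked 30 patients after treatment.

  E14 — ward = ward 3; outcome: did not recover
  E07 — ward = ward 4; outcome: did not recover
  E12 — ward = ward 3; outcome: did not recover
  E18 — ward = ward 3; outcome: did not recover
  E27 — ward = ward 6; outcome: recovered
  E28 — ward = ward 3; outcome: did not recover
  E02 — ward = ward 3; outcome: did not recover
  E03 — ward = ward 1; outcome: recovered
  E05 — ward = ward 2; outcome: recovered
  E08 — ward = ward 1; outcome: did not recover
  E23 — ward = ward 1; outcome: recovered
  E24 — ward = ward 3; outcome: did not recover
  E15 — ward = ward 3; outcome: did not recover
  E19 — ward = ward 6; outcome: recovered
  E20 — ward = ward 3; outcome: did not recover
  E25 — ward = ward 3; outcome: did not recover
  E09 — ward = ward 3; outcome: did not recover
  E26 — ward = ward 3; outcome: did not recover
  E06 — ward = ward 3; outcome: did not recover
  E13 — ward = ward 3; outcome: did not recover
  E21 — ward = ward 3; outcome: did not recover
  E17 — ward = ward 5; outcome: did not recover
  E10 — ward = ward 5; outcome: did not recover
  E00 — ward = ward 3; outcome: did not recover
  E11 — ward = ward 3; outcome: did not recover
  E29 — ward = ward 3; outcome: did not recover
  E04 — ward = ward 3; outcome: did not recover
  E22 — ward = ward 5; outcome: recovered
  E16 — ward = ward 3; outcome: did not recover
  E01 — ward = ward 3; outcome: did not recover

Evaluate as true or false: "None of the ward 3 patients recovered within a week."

True

The determiner here denotes the relation: A ∩ B = ∅ (|A ∩ B| = 0).
|A| = 20, |A ∩ B| = 0, |A ∖ B| = 20.
So the statement is true.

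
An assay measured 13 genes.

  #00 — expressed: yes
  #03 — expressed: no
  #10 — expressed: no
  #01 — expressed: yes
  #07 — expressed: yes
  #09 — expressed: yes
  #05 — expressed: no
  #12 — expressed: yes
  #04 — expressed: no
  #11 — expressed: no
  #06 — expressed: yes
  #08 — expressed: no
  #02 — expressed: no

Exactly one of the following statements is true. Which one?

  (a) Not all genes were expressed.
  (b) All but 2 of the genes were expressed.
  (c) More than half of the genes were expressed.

(a)

|A| = 13, |A ∩ B| = 6, |A ∖ B| = 7.
(a) requires A ⊄ B (|A ∖ B| ≥ 1): true.
(b) requires |A ∖ B| = 2: false.
(c) requires |A ∩ B| > |A ∖ B|: false.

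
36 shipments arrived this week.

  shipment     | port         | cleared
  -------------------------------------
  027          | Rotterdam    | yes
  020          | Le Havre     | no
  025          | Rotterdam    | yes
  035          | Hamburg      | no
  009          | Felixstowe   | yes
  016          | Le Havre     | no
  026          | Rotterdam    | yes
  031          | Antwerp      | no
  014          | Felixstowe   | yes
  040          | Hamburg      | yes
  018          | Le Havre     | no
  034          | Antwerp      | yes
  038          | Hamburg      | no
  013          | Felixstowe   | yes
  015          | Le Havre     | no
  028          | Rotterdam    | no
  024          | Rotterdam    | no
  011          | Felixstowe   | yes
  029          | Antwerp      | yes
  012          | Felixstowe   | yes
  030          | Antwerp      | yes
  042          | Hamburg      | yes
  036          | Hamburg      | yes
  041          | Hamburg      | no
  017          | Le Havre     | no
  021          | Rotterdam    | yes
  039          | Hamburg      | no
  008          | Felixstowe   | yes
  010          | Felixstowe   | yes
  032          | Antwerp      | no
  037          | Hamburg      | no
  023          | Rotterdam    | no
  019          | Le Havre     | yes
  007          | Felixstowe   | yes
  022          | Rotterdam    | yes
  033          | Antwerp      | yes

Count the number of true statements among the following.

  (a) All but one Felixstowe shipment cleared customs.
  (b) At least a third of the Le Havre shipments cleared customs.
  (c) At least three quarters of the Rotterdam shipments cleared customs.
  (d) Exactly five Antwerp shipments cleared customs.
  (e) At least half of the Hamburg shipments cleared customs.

(a) Felixstowe: |A| = 8, |A ∩ B| = 8; needs |A ∖ B| = 1 — false.
(b) Le Havre: |A| = 6, |A ∩ B| = 1; needs |A ∩ B| / |A| ≥ 1/3 — false.
(c) Rotterdam: |A| = 8, |A ∩ B| = 5; needs |A ∩ B| / |A| ≥ 3/4 — false.
(d) Antwerp: |A| = 6, |A ∩ B| = 4; needs |A ∩ B| = 5 — false.
(e) Hamburg: |A| = 8, |A ∩ B| = 3; needs |A ∩ B| ≥ |A ∖ B| — false.

0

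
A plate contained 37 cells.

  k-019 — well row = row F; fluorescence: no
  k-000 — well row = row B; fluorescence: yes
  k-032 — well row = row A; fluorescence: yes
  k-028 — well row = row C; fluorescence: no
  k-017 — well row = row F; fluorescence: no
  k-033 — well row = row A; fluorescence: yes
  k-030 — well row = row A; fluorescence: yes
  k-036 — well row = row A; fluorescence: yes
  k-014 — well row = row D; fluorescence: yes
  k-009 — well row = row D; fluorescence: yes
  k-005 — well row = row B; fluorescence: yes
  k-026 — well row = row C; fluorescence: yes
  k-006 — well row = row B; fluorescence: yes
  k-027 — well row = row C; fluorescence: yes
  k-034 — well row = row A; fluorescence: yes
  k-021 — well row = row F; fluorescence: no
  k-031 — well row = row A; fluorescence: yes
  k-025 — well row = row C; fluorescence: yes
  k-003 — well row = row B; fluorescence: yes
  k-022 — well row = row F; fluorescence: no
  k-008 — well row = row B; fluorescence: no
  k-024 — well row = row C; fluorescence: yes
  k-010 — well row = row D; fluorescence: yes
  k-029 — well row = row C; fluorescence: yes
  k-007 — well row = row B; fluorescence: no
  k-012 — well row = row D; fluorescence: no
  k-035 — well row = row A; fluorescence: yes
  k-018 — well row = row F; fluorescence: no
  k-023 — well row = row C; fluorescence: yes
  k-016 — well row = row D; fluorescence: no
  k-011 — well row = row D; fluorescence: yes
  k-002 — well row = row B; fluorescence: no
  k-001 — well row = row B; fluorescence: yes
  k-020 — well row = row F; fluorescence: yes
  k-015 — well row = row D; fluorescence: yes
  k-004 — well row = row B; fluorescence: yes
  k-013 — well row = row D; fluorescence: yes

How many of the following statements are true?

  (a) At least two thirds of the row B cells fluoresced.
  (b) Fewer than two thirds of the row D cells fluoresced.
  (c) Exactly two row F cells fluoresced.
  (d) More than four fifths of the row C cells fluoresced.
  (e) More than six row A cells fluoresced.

3

(a) row B: |A| = 9, |A ∩ B| = 6; needs |A ∩ B| / |A| ≥ 2/3 — true.
(b) row D: |A| = 8, |A ∩ B| = 6; needs |A ∩ B| / |A| < 2/3 — false.
(c) row F: |A| = 6, |A ∩ B| = 1; needs |A ∩ B| = 2 — false.
(d) row C: |A| = 7, |A ∩ B| = 6; needs |A ∩ B| / |A| > 4/5 — true.
(e) row A: |A| = 7, |A ∩ B| = 7; needs |A ∩ B| > 6 — true.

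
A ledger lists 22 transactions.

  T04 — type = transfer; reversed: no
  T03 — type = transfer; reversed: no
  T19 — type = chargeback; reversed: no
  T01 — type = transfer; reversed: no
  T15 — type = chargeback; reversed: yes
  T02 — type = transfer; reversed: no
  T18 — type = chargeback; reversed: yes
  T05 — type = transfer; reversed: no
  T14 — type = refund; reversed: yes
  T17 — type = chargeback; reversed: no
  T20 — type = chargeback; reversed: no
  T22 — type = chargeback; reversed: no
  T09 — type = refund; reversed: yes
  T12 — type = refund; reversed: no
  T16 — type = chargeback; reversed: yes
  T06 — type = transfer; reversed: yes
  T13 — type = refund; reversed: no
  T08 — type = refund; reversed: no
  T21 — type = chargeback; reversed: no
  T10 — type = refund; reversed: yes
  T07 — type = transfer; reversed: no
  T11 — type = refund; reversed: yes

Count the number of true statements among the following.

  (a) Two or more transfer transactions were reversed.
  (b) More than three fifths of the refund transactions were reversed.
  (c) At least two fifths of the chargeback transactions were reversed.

0

(a) transfer: |A| = 7, |A ∩ B| = 1; needs |A ∩ B| ≥ 2 — false.
(b) refund: |A| = 7, |A ∩ B| = 4; needs |A ∩ B| / |A| > 3/5 — false.
(c) chargeback: |A| = 8, |A ∩ B| = 3; needs |A ∩ B| / |A| ≥ 2/5 — false.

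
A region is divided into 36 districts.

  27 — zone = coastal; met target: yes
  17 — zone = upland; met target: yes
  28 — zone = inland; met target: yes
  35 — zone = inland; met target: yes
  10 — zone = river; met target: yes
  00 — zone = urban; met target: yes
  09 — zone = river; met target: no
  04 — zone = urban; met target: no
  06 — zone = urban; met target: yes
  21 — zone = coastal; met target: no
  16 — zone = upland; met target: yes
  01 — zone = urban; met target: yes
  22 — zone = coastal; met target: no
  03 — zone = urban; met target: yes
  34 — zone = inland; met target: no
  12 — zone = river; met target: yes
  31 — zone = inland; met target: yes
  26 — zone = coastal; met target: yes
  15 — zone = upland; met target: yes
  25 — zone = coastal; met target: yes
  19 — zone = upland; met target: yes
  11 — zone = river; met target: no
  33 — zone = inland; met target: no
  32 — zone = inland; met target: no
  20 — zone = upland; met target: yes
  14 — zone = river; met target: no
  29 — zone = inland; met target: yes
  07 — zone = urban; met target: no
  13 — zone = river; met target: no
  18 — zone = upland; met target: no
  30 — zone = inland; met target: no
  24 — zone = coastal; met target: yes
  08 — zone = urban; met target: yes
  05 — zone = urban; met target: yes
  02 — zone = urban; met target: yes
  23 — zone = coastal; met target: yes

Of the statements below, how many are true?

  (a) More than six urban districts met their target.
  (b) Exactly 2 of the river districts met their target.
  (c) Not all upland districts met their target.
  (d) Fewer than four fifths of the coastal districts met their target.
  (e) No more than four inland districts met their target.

(a) urban: |A| = 9, |A ∩ B| = 7; needs |A ∩ B| > 6 — true.
(b) river: |A| = 6, |A ∩ B| = 2; needs |A ∩ B| = 2 — true.
(c) upland: |A| = 6, |A ∩ B| = 5; needs A ⊄ B (|A ∖ B| ≥ 1) — true.
(d) coastal: |A| = 7, |A ∩ B| = 5; needs |A ∩ B| / |A| < 4/5 — true.
(e) inland: |A| = 8, |A ∩ B| = 4; needs |A ∩ B| ≤ 4 — true.

5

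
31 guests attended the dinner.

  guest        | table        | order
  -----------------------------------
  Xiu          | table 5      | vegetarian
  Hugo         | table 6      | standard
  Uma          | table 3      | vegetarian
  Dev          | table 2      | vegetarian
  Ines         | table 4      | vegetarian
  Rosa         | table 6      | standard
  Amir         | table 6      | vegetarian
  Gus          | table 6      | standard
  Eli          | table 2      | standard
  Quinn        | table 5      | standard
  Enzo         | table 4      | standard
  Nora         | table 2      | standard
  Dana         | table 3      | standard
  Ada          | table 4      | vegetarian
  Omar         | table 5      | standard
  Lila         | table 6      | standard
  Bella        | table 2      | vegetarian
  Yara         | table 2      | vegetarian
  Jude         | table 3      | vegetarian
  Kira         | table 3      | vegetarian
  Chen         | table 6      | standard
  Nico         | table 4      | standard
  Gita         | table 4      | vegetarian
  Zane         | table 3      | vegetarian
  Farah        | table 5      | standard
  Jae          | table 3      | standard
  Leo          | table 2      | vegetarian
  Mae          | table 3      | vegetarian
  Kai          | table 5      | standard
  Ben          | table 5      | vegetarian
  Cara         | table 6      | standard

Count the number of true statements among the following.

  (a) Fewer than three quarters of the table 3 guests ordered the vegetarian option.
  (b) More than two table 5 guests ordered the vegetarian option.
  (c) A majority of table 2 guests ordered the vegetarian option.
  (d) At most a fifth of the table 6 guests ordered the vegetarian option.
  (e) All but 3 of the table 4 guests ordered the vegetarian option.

(a) table 3: |A| = 7, |A ∩ B| = 5; needs |A ∩ B| / |A| < 3/4 — true.
(b) table 5: |A| = 6, |A ∩ B| = 2; needs |A ∩ B| > 2 — false.
(c) table 2: |A| = 6, |A ∩ B| = 4; needs |A ∩ B| > |A ∖ B| — true.
(d) table 6: |A| = 7, |A ∩ B| = 1; needs |A ∩ B| / |A| ≤ 1/5 — true.
(e) table 4: |A| = 5, |A ∩ B| = 3; needs |A ∖ B| = 3 — false.

3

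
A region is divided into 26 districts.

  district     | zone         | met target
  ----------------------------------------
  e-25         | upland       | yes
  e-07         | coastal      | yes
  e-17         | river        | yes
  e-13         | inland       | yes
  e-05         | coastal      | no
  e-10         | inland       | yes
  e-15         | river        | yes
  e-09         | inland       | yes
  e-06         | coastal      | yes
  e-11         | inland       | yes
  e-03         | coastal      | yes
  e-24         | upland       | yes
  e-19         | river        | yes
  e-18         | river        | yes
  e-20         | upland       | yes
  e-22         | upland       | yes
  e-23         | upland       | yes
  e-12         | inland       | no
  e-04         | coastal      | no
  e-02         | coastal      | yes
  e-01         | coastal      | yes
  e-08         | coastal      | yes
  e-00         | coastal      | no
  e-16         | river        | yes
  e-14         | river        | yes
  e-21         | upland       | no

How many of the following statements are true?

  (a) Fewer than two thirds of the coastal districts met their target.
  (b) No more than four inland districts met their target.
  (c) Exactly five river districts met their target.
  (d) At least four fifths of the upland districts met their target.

2

(a) coastal: |A| = 9, |A ∩ B| = 6; needs |A ∩ B| / |A| < 2/3 — false.
(b) inland: |A| = 5, |A ∩ B| = 4; needs |A ∩ B| ≤ 4 — true.
(c) river: |A| = 6, |A ∩ B| = 6; needs |A ∩ B| = 5 — false.
(d) upland: |A| = 6, |A ∩ B| = 5; needs |A ∩ B| / |A| ≥ 4/5 — true.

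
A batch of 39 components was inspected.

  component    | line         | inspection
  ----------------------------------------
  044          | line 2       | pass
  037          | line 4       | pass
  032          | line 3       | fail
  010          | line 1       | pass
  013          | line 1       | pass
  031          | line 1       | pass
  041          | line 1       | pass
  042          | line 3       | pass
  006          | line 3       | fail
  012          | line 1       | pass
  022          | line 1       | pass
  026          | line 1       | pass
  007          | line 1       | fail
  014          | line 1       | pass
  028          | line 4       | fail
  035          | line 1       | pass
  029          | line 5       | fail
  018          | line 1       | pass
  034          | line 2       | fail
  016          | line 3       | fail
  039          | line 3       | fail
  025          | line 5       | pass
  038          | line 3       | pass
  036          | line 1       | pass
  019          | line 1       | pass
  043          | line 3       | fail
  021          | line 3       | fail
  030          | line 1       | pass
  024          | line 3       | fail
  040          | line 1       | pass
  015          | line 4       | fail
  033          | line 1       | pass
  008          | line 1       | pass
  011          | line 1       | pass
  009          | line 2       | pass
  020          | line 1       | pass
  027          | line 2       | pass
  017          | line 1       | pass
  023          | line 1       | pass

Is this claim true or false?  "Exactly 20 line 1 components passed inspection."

The determiner here denotes the relation: |A ∩ B| = 20.
|A| = 21, |A ∩ B| = 20, |A ∖ B| = 1.
|A ∩ B| = 20, so the statement is true.

True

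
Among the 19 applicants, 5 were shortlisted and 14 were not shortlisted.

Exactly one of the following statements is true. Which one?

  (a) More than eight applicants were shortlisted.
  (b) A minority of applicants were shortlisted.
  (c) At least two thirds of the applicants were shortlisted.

|A| = 19, |A ∩ B| = 5, |A ∖ B| = 14.
(a) requires |A ∩ B| > 8: false.
(b) requires |A ∩ B| < |A ∖ B|: true.
(c) requires |A ∩ B| / |A| ≥ 2/3: false.

(b)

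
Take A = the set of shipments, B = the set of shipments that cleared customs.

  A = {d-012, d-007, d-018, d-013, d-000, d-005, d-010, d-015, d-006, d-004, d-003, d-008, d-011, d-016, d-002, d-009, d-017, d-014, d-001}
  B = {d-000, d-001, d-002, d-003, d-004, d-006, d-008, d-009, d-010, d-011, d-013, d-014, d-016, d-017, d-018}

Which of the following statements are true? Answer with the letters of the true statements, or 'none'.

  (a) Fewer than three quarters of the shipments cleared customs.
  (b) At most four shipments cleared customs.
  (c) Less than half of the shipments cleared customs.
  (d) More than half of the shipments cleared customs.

(d)

|A| = 19, |A ∩ B| = 15, |A ∖ B| = 4.
(a) |A ∩ B| / |A| < 3/4: fails.
(b) |A ∩ B| ≤ 4: fails.
(c) |A ∩ B| < |A ∖ B|: fails.
(d) |A ∩ B| > |A ∖ B|: holds.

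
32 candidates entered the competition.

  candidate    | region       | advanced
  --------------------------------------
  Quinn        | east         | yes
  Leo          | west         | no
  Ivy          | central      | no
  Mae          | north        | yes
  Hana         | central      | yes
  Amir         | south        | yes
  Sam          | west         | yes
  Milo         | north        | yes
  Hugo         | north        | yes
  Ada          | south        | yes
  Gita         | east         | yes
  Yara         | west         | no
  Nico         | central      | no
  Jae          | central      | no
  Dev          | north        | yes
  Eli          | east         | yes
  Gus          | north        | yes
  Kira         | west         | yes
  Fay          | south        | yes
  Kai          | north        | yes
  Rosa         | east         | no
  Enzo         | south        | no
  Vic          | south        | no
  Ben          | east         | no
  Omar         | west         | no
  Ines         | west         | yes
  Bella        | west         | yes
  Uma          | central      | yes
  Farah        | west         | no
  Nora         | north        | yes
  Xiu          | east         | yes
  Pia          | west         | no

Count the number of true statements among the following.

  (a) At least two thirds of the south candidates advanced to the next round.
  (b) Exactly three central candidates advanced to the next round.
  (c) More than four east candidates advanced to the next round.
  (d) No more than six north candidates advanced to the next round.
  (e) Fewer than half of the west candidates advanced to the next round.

1

(a) south: |A| = 5, |A ∩ B| = 3; needs |A ∩ B| / |A| ≥ 2/3 — false.
(b) central: |A| = 5, |A ∩ B| = 2; needs |A ∩ B| = 3 — false.
(c) east: |A| = 6, |A ∩ B| = 4; needs |A ∩ B| > 4 — false.
(d) north: |A| = 7, |A ∩ B| = 7; needs |A ∩ B| ≤ 6 — false.
(e) west: |A| = 9, |A ∩ B| = 4; needs |A ∩ B| < |A ∖ B| — true.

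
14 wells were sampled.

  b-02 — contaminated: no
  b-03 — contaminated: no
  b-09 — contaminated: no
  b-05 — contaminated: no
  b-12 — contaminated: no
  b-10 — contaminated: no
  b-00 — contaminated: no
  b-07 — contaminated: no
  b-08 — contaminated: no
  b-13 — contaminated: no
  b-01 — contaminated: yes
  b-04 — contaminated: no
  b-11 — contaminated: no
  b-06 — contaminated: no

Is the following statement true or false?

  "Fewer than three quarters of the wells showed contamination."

True

Truth condition: |A ∩ B| / |A| < 3/4.
A (the restrictor) = {b-02, b-03, b-09, b-05, b-12, b-10, b-00, b-07, b-08, b-13, b-01, b-04, b-11, b-06}, |A| = 14.
A ∩ B = {b-01}, so |A ∩ B| = 1.
A ∖ B = {b-02, b-03, b-09, b-05, b-12, b-10, b-00, b-07, b-08, b-13, b-04, b-11, b-06}, so |A ∖ B| = 13.
|A ∩ B|/|A| = 1/14, so the statement is true.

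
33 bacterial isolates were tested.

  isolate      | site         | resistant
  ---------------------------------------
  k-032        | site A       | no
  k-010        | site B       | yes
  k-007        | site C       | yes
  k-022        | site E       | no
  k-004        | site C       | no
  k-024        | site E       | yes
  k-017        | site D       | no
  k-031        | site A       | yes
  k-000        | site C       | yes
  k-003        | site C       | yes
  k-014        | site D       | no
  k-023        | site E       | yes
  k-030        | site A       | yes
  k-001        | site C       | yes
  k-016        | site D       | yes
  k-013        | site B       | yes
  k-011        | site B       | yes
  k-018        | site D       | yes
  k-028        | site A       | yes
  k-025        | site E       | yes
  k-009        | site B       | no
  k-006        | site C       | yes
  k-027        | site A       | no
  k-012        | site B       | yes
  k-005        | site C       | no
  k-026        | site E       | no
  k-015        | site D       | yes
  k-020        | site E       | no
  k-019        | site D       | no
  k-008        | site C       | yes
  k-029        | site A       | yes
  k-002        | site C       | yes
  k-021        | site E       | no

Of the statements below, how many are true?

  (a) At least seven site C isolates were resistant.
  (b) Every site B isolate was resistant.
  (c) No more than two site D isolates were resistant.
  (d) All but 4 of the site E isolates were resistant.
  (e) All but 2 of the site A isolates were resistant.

(a) site C: |A| = 9, |A ∩ B| = 7; needs |A ∩ B| ≥ 7 — true.
(b) site B: |A| = 5, |A ∩ B| = 4; needs A ⊆ B, i.e. every element of A is in B (|A ∖ B| = 0) — false.
(c) site D: |A| = 6, |A ∩ B| = 3; needs |A ∩ B| ≤ 2 — false.
(d) site E: |A| = 7, |A ∩ B| = 3; needs |A ∖ B| = 4 — true.
(e) site A: |A| = 6, |A ∩ B| = 4; needs |A ∖ B| = 2 — true.

3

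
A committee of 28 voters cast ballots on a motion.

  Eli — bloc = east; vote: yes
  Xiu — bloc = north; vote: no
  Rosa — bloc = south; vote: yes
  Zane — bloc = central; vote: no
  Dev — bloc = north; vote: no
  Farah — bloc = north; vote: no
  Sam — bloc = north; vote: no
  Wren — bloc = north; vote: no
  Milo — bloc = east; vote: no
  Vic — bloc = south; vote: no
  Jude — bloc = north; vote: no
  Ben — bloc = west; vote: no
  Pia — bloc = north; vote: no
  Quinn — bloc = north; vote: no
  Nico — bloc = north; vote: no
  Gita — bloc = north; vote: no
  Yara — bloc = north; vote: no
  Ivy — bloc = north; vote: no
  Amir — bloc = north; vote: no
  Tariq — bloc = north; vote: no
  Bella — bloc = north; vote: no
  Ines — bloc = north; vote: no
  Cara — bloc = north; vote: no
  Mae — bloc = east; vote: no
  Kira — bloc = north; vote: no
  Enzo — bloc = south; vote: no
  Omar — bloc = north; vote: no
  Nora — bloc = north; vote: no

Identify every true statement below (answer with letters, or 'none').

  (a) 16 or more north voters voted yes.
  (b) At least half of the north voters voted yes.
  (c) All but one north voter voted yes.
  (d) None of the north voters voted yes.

(d)

|A| = 20, |A ∩ B| = 0, |A ∖ B| = 20.
(a) |A ∩ B| ≥ 16: fails.
(b) |A ∩ B| ≥ |A ∖ B|: fails.
(c) |A ∖ B| = 1: fails.
(d) A ∩ B = ∅ (|A ∩ B| = 0): holds.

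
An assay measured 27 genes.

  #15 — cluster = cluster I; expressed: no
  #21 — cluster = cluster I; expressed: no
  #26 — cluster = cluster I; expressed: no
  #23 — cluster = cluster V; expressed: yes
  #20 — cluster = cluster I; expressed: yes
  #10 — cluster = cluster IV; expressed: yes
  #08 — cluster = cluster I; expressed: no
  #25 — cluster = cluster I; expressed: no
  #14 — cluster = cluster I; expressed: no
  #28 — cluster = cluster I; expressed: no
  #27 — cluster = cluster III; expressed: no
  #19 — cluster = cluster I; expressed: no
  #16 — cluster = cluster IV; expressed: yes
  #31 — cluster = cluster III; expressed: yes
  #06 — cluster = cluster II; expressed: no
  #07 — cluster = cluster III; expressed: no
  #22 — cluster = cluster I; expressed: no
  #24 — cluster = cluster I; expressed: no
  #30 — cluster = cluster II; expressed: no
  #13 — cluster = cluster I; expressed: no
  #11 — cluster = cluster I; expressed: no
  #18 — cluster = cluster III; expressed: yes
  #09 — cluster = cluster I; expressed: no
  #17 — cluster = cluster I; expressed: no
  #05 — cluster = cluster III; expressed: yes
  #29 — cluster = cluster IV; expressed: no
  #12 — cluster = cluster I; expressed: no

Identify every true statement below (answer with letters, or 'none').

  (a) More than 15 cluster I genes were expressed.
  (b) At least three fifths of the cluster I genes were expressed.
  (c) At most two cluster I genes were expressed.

|A| = 16, |A ∩ B| = 1, |A ∖ B| = 15.
(a) |A ∩ B| > 15: fails.
(b) |A ∩ B| / |A| ≥ 3/5: fails.
(c) |A ∩ B| ≤ 2: holds.

(c)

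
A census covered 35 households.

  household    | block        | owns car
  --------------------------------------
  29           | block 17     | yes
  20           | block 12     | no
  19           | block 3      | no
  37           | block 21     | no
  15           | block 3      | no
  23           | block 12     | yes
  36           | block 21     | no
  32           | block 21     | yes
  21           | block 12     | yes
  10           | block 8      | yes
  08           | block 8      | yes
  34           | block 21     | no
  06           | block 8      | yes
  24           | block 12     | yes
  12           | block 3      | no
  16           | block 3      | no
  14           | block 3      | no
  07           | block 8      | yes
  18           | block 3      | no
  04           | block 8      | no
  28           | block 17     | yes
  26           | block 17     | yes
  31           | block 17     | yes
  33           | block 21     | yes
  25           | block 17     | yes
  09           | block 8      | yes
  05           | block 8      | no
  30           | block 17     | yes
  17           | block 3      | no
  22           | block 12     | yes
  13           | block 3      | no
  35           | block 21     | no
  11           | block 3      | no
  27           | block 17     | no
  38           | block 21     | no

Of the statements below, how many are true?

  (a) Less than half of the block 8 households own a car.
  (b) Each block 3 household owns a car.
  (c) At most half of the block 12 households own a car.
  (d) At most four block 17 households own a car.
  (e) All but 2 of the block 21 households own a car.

0

(a) block 8: |A| = 7, |A ∩ B| = 5; needs |A ∩ B| < |A ∖ B| — false.
(b) block 3: |A| = 9, |A ∩ B| = 0; needs A ⊆ B, i.e. every element of A is in B (|A ∖ B| = 0) — false.
(c) block 12: |A| = 5, |A ∩ B| = 4; needs |A ∩ B| ≤ |A ∖ B| — false.
(d) block 17: |A| = 7, |A ∩ B| = 6; needs |A ∩ B| ≤ 4 — false.
(e) block 21: |A| = 7, |A ∩ B| = 2; needs |A ∖ B| = 2 — false.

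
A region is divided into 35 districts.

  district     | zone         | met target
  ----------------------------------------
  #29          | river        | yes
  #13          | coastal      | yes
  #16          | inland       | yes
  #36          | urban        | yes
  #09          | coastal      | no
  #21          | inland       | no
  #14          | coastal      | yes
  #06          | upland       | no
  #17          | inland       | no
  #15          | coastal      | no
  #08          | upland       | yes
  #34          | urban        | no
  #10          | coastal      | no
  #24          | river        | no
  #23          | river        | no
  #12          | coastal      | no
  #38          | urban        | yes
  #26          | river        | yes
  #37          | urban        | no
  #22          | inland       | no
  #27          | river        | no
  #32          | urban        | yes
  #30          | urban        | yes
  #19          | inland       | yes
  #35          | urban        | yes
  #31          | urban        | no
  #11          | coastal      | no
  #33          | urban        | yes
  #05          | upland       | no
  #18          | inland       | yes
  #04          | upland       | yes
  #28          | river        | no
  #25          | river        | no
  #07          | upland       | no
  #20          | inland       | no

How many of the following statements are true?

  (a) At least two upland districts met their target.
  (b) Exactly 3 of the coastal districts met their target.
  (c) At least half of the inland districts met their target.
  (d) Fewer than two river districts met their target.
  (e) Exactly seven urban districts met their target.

1

(a) upland: |A| = 5, |A ∩ B| = 2; needs |A ∩ B| ≥ 2 — true.
(b) coastal: |A| = 7, |A ∩ B| = 2; needs |A ∩ B| = 3 — false.
(c) inland: |A| = 7, |A ∩ B| = 3; needs |A ∩ B| ≥ |A ∖ B| — false.
(d) river: |A| = 7, |A ∩ B| = 2; needs |A ∩ B| < 2 — false.
(e) urban: |A| = 9, |A ∩ B| = 6; needs |A ∩ B| = 7 — false.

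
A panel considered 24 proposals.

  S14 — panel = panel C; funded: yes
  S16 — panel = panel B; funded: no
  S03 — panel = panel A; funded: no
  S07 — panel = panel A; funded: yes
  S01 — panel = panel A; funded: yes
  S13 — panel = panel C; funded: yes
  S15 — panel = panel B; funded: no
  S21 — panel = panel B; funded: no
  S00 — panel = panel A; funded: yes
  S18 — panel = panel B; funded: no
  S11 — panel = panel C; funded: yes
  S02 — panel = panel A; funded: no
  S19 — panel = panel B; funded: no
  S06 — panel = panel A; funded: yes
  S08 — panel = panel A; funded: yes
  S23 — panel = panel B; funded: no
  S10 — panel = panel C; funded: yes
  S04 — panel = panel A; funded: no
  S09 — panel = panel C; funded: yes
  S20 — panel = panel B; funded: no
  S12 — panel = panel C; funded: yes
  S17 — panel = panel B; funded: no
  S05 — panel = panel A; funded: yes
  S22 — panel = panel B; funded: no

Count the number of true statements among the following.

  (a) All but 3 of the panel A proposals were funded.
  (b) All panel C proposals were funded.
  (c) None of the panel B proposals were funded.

3

(a) panel A: |A| = 9, |A ∩ B| = 6; needs |A ∖ B| = 3 — true.
(b) panel C: |A| = 6, |A ∩ B| = 6; needs A ⊆ B, i.e. every element of A is in B (|A ∖ B| = 0) — true.
(c) panel B: |A| = 9, |A ∩ B| = 0; needs A ∩ B = ∅ (|A ∩ B| = 0) — true.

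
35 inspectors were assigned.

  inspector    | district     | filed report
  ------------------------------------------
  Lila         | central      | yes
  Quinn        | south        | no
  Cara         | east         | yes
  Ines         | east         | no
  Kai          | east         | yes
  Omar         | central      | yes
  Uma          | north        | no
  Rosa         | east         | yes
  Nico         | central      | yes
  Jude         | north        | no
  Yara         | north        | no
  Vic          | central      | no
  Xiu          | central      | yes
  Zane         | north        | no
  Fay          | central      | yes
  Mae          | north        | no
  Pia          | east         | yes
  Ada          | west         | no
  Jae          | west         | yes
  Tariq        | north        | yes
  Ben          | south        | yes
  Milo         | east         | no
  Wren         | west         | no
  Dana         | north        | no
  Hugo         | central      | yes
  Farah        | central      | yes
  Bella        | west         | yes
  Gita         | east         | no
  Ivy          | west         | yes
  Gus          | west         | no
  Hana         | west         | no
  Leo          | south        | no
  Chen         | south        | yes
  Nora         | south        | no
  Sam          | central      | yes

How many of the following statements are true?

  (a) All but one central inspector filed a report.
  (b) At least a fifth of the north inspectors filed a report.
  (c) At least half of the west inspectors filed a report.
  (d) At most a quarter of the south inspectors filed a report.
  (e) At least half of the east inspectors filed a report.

2

(a) central: |A| = 9, |A ∩ B| = 8; needs |A ∖ B| = 1 — true.
(b) north: |A| = 7, |A ∩ B| = 1; needs |A ∩ B| / |A| ≥ 1/5 — false.
(c) west: |A| = 7, |A ∩ B| = 3; needs |A ∩ B| ≥ |A ∖ B| — false.
(d) south: |A| = 5, |A ∩ B| = 2; needs |A ∩ B| / |A| ≤ 1/4 — false.
(e) east: |A| = 7, |A ∩ B| = 4; needs |A ∩ B| ≥ |A ∖ B| — true.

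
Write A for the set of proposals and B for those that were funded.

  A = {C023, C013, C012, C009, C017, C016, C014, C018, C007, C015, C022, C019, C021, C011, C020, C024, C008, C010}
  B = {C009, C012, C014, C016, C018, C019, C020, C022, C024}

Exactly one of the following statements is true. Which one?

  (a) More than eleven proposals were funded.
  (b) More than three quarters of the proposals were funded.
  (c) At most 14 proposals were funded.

(c)

|A| = 18, |A ∩ B| = 9, |A ∖ B| = 9.
(a) requires |A ∩ B| > 11: false.
(b) requires |A ∩ B| / |A| > 3/4: false.
(c) requires |A ∩ B| ≤ 14: true.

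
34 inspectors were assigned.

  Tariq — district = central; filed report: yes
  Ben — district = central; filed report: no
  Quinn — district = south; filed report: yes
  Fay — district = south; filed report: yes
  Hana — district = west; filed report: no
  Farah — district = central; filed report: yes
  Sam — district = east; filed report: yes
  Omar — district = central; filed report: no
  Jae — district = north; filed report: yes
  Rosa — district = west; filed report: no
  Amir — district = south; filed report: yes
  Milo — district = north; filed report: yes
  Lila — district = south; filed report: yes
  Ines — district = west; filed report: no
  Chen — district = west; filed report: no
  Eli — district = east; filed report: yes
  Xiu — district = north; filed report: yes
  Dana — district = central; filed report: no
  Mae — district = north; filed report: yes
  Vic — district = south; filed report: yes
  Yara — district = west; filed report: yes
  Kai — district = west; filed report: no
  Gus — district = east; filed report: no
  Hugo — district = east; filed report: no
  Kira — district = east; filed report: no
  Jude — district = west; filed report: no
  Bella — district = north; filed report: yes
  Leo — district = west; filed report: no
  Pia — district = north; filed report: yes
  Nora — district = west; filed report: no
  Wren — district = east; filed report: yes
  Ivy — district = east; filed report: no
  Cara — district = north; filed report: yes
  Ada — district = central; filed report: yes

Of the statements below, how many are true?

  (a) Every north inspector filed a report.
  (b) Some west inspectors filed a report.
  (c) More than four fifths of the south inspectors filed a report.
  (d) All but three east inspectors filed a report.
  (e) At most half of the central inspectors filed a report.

(a) north: |A| = 7, |A ∩ B| = 7; needs A ⊆ B, i.e. every element of A is in B (|A ∖ B| = 0) — true.
(b) west: |A| = 9, |A ∩ B| = 1; needs A ∩ B ≠ ∅ (|A ∩ B| ≥ 1) — true.
(c) south: |A| = 5, |A ∩ B| = 5; needs |A ∩ B| / |A| > 4/5 — true.
(d) east: |A| = 7, |A ∩ B| = 3; needs |A ∖ B| = 3 — false.
(e) central: |A| = 6, |A ∩ B| = 3; needs |A ∩ B| ≤ |A ∖ B| — true.

4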